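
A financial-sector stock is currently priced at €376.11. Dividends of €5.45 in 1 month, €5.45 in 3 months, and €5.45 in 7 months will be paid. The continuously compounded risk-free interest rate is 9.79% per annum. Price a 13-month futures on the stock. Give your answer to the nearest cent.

€400.54

PV(dividends) I = 5.45·e^(−0.0979·1/12) + 5.45·e^(−0.0979·3/12) + 5.45·e^(−0.0979·7/12)
I = 5.4057 + 5.3182 + 5.1475 = 15.8714
F = (S − I)·e^(rT) = (376.11 − 15.8714) · e^(0.0979·13/12)
= 360.2386 · e^0.106058 = 360.2386 × 1.111886 = €400.54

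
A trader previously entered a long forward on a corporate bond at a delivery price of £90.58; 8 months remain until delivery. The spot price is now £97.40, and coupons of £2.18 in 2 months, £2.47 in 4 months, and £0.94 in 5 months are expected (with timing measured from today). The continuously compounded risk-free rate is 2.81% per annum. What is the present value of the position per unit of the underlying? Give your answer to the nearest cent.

PV(remaining coupons) I = 2.18·e^(−0.0281·2/12) + 2.47·e^(−0.0281·4/12) + 0.94·e^(−0.0281·5/12) = 5.5458
Current forward F = (S − I)·e^(rT) = (97.40 − 5.5458)·e^(0.0281·8/12) = 91.8542 × 1.018910 = 93.5912
Value (long) = (F − K)·e^(−rT) = (93.5912 − 90.58) × 0.981441 = 2.9553
Value = £2.96

£2.96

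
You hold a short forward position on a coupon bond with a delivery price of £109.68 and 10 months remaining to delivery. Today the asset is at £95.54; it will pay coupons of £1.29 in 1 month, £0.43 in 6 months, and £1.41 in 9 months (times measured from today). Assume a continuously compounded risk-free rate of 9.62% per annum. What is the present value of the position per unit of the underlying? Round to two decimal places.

PV(remaining coupons) I = 1.29·e^(−0.0962·1/12) + 0.43·e^(−0.0962·6/12) + 1.41·e^(−0.0962·9/12) = 3.0014
Current forward F = (S − I)·e^(rT) = (95.54 − 3.0014)·e^(0.0962·10/12) = 92.5386 × 1.083468 = 100.2626
Value (long) = (F − K)·e^(−rT) = (100.2626 − 109.68) × 0.922963 = -8.6919
Short position value = −(long value) = £8.69

£8.69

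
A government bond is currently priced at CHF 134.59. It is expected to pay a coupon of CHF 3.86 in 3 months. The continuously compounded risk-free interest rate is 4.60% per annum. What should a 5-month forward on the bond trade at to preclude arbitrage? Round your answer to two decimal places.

PV(coupons) I = 3.86·e^(−0.0460·3/12)
I = 3.8159
F = (S − I)·e^(rT) = (134.59 − 3.8159) · e^(0.0460·5/12)
= 130.7741 · e^0.019167 = 130.7741 × 1.019352 = CHF 133.30

CHF 133.30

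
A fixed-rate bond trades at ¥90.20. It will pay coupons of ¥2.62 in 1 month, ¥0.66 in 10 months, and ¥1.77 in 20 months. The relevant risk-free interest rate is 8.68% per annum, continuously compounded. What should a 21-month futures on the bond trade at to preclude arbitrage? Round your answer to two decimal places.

¥99.47

PV(coupons) I = 2.62·e^(−0.0868·1/12) + 0.66·e^(−0.0868·10/12) + 1.77·e^(−0.0868·20/12)
I = 2.6011 + 0.6139 + 1.5316 = 4.7466
F = (S − I)·e^(rT) = (90.20 − 4.7466) · e^(0.0868·21/12)
= 85.4534 · e^0.151900 = 85.4534 × 1.164044 = ¥99.47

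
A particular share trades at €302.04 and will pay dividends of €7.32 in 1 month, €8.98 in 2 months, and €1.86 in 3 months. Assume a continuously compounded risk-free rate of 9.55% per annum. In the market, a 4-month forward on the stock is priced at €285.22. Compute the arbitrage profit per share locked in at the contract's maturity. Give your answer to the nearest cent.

€8.09 per share

PV(dividends) I = 7.32·e^(−0.0955·1/12) + 8.98·e^(−0.0955·2/12) + 1.86·e^(−0.0955·3/12) = 17.9163
Fair forward F* = (S − I)·e^(rT) = (302.04 − 17.9163)·e^0.031833 = 284.1237 × 1.032345 = 293.3137
Market €285.22 < fair 293.3137: forward underpriced → reverse cash-and-carry (short the stock, invest proceeds at r, pay the dividends, go long the forward).
Profit at T = |F_mkt − F*| = |285.22 − 293.3137| = €8.09 per share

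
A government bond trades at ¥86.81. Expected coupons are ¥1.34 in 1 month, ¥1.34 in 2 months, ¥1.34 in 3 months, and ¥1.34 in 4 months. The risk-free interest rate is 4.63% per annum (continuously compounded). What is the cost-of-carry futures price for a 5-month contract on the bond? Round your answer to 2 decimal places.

PV(coupons) I = 1.34·e^(−0.0463·1/12) + 1.34·e^(−0.0463·2/12) + 1.34·e^(−0.0463·3/12) + 1.34·e^(−0.0463·4/12)
I = 1.3348 + 1.3297 + 1.3246 + 1.3195 = 5.3086
F = (S − I)·e^(rT) = (86.81 − 5.3086) · e^(0.0463·5/12)
= 81.5014 · e^0.019292 = 81.5014 × 1.019479 = ¥83.09

¥83.09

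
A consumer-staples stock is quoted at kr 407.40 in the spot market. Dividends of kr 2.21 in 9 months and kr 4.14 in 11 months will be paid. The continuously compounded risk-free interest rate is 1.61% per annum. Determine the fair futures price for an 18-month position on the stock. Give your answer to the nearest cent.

PV(dividends) I = 2.21·e^(−0.0161·9/12) + 4.14·e^(−0.0161·11/12)
I = 2.1835 + 4.0793 = 6.2628
F = (S − I)·e^(rT) = (407.40 − 6.2628) · e^(0.0161·18/12)
= 401.1372 · e^0.024150 = 401.1372 × 1.024444 = kr 410.94

kr 410.94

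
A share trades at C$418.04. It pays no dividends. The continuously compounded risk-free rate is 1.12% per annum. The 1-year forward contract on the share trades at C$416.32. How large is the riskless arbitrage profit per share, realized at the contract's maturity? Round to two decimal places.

Fair forward: F* = S·e^(carry·T), with carry = r = 0.0112
F* = 418.04 · e^(0.0112 × 1) = 418.04 · e^0.011200 = 418.04 × 1.011263 = C$422.7484
Market C$416.32 < fair C$422.7484: forward underpriced → reverse cash-and-carry (short spot, go long the forward).
At maturity, profit = |F_mkt − F*| = |416.32 − 422.7484| = C$6.43 per share

C$6.43 per share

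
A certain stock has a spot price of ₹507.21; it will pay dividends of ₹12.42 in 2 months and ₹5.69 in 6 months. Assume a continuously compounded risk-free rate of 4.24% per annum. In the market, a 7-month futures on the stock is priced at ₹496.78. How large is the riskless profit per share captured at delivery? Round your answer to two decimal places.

₹4.78 per share

PV(dividends) I = 12.42·e^(−0.0424·2/12) + 5.69·e^(−0.0424·6/12) = 17.9032
Fair futures F* = (S − I)·e^(rT) = (507.21 − 17.9032)·e^0.024733 = 489.3068 × 1.025041 = 501.5595
Market ₹496.78 < fair 501.5595: forward underpriced → reverse cash-and-carry (short the stock, invest proceeds at r, pay the dividends, go long the forward).
Profit at T = |F_mkt − F*| = |496.78 − 501.5595| = ₹4.78 per share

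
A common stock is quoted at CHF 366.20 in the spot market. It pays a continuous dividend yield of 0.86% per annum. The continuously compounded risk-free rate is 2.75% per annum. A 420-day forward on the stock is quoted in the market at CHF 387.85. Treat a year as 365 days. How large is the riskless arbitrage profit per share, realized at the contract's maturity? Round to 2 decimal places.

CHF 13.60 per share

Fair forward: F* = S·e^(carry·T), with carry = (r − q) = 0.0275 − 0.0086 = 0.0189
F* = 366.20 · e^(0.0189 × 420/365) = 366.20 · e^0.021748 = 366.20 × 1.021986 = CHF 374.2513
Market CHF 387.85 > fair CHF 374.2513: forward overpriced → cash-and-carry (buy spot, short the forward).
At maturity, profit = |F_mkt − F*| = |387.85 − 374.2513| = CHF 13.60 per share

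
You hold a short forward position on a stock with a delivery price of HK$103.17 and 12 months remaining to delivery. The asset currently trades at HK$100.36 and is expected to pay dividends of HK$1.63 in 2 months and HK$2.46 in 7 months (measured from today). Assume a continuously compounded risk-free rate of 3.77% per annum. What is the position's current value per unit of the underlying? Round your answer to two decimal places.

PV(remaining dividends) I = 1.63·e^(−0.0377·2/12) + 2.46·e^(−0.0377·7/12) = 4.0263
Current forward F = (S − I)·e^(rT) = (100.36 − 4.0263)·e^(0.0377·12/12) = 96.3337 × 1.038420 = 100.0348
Value (long) = (F − K)·e^(−rT) = (100.0348 − 103.17) × 0.963002 = -3.0192
Short position value = −(long value) = HK$3.02

HK$3.02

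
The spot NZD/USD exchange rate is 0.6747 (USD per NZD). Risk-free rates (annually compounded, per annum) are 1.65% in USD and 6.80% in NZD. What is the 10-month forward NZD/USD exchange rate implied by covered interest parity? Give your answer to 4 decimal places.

By covered interest parity, F = S · (1+r_USD)^T / (1+r_NZD)^T
= 0.6747 × 1.013731 / 1.056354 = 0.6747 × 0.959651
F = 0.6475 USD per NZD

0.6475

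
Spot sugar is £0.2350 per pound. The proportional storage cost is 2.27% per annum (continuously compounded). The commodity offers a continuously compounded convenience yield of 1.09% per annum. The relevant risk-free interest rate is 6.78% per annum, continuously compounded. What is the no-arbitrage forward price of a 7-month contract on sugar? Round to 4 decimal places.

Net carry = r + u − y = 0.0678 + 0.0227 − 0.0109 = 0.0796
F = S·e^((r+u−y)T) = 0.2350 · e^(0.0796 × 7/12) = 0.2350 · e^0.046433
= 0.2350 × 1.047528 = £0.2462 per pound

£0.2462 per pound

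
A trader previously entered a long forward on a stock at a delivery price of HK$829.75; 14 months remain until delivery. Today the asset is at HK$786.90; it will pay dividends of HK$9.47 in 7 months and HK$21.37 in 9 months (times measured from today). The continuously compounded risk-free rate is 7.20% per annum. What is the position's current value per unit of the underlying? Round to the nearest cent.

PV(remaining dividends) I = 9.47·e^(−0.0720·7/12) + 21.37·e^(−0.0720·9/12) = 29.3271
Current forward F = (S − I)·e^(rT) = (786.90 − 29.3271)·e^(0.0720·14/12) = 757.5729 × 1.087629 = 823.9583
Value (long) = (F − K)·e^(−rT) = (823.9583 − 829.75) × 0.919431 = -5.3251
Value = -HK$5.33

-HK$5.33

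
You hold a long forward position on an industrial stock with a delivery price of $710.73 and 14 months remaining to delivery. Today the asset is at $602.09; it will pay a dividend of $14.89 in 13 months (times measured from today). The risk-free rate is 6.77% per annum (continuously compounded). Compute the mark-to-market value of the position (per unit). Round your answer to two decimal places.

PV(remaining dividends) I = 14.89·e^(−0.0677·13/12) = 13.8370
Current forward F = (S − I)·e^(rT) = (602.09 − 13.8370)·e^(0.0677·14/12) = 588.2530 × 1.082186 = 636.5992
Value (long) = (F − K)·e^(−rT) = (636.5992 − 710.73) × 0.924055 = -68.5009
Value = -$68.50

-$68.50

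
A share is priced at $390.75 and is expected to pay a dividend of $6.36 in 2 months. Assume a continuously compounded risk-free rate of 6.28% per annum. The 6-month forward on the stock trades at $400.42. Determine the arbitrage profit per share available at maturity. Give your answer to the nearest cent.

PV(dividends) I = 6.36·e^(−0.0628·2/12) = 6.2938
Fair forward F* = (S − I)·e^(rT) = (390.75 − 6.2938)·e^0.031400 = 384.4562 × 1.031898 = 396.7196
Market $400.42 > fair 396.7196: forward overpriced → cash-and-carry (borrow at r, buy the stock and collect the dividends, short the forward).
Profit at T = |F_mkt − F*| = |400.42 − 396.7196| = $3.70 per share

$3.70 per share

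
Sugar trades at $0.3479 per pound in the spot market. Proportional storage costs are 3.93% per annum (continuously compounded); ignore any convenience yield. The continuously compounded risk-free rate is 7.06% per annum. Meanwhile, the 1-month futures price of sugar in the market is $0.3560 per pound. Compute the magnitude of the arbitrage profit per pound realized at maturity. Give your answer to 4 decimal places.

Fair futures: F* = S·e^(carry·T), with carry = (r + u) = 0.0706 + 0.0393 = 0.1099
F* = 0.3479 · e^(0.1099 × 1/12) = 0.3479 · e^0.009158 = 0.3479 × 1.009200 = $0.3511
Market $0.3560 > fair $0.3511: forward overpriced → cash-and-carry (buy spot, short the forward).
At maturity, profit = |F_mkt − F*| = |0.3560 − 0.3511| = $0.0049 per pound

$0.0049 per pound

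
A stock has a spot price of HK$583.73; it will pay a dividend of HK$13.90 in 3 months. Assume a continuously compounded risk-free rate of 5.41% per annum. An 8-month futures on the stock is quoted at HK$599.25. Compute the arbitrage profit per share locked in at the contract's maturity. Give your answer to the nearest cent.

PV(dividends) I = 13.90·e^(−0.0541·3/12) = 13.7133
Fair futures F* = (S − I)·e^(rT) = (583.73 − 13.7133)·e^0.036067 = 570.0167 × 1.036725 = 590.9506
Market HK$599.25 > fair 590.9506: forward overpriced → cash-and-carry (borrow at r, buy the stock and collect the dividends, short the forward).
Profit at T = |F_mkt − F*| = |599.25 − 590.9506| = HK$8.30 per share

HK$8.30 per share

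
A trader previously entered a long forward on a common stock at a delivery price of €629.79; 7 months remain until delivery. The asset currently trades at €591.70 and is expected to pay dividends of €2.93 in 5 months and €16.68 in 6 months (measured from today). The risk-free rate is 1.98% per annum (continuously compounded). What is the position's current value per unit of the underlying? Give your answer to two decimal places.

-€50.28

PV(remaining dividends) I = 2.93·e^(−0.0198·5/12) + 16.68·e^(−0.0198·6/12) = 19.4216
Current forward F = (S − I)·e^(rT) = (591.70 − 19.4216)·e^(0.0198·7/12) = 572.2784 × 1.011617 = 578.9266
Value (long) = (F − K)·e^(−rT) = (578.9266 − 629.79) × 0.988516 = -50.2793
Value = -€50.28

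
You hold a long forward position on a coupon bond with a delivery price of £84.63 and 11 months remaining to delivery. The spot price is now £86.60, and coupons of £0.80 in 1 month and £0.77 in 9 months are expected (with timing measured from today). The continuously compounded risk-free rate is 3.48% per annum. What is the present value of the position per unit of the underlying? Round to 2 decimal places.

£3.08

PV(remaining coupons) I = 0.80·e^(−0.0348·1/12) + 0.77·e^(−0.0348·9/12) = 1.5478
Current forward F = (S − I)·e^(rT) = (86.60 − 1.5478)·e^(0.0348·11/12) = 85.0522 × 1.032414 = 87.8091
Value (long) = (F − K)·e^(−rT) = (87.8091 − 84.63) × 0.968603 = 3.0793
Value = £3.08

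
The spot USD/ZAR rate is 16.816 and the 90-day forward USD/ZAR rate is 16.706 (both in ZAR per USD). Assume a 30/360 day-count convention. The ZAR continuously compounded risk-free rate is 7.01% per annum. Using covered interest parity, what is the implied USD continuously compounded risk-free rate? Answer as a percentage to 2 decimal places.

9.64%

F = S·e^((r_ZAR − r_USD)T) ⇒ r_USD = r_ZAR − ln(F/S)/T
ln(16.706/16.816) = -0.006563; /(90/360) = -0.026252
r_USD = 0.0701 + 0.026252 = 0.096352
r_USD = 9.64%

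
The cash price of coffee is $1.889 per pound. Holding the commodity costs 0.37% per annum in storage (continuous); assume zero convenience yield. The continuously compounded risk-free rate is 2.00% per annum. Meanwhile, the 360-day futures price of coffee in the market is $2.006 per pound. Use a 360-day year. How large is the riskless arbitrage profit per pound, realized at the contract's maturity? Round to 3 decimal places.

$0.072 per pound

Fair futures: F* = S·e^(carry·T), with carry = (r + u) = 0.0200 + 0.0037 = 0.0237
F* = 1.889 · e^(0.0237 × 360/360) = 1.889 · e^0.023700 = 1.889 × 1.023983 = $1.9343
Market $2.006 > fair $1.9343: forward overpriced → cash-and-carry (buy spot, short the forward).
At maturity, profit = |F_mkt − F*| = |2.006 − 1.9343| = $0.072 per pound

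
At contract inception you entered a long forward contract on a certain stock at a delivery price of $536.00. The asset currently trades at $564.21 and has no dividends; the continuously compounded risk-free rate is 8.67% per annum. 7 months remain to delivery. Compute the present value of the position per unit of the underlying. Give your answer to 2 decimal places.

$54.64

Current fair forward for the remaining 7 months: F = S·e^(r·T), r = 0.0867
F = 564.21 · e^(0.0867 × 7/12) = 564.21 × 1.051876 = 593.4790
Value of long forward = (F − K)·e^(−rT) = (593.4790 − 536.00) · e^(−0.0867·7/12)
= 57.4790 × 0.950683 = 54.64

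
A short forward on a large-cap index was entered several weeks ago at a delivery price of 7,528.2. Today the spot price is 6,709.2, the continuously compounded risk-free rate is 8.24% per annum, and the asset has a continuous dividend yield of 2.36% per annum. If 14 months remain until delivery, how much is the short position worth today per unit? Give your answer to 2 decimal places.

Current fair forward for the remaining 14 months: F = S·e^((r − q)·T), (r − q) = 0.0824 − 0.0236 = 0.0588
F = 6709.2 · e^(0.0588 × 14/12) = 6709.2 × 1.07100772 = 7185.6050
Value of long forward = (F − K)·e^(−rT) = (7185.6050 − 7528.2) · e^(−0.0824·14/12)
= -342.5950 × 0.90834290 = -311.19
Short position value = −(long value) = 311.19

311.19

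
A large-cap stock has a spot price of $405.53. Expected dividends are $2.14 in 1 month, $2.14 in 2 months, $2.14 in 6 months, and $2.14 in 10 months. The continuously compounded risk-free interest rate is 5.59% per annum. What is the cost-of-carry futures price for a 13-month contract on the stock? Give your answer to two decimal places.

$421.95

PV(dividends) I = 2.14·e^(−0.0559·1/12) + 2.14·e^(−0.0559·2/12) + 2.14·e^(−0.0559·6/12) + 2.14·e^(−0.0559·10/12)
I = 2.1301 + 2.1202 + 2.0810 + 2.0426 = 8.3739
F = (S − I)·e^(rT) = (405.53 − 8.3739) · e^(0.0559·13/12)
= 397.1561 · e^0.060558 = 397.1561 × 1.062429 = $421.95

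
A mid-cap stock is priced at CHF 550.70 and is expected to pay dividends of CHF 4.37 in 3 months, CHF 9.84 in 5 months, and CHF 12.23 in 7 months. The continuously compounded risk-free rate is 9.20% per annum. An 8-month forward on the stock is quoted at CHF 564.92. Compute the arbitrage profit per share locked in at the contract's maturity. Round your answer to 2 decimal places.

CHF 6.32 per share

PV(dividends) I = 4.37·e^(−0.0920·3/12) + 9.84·e^(−0.0920·5/12) + 12.23·e^(−0.0920·7/12) = 25.3315
Fair forward F* = (S − I)·e^(rT) = (550.70 − 25.3315)·e^0.061333 = 525.3685 × 1.063253 = 558.5996
Market CHF 564.92 > fair 558.5996: forward overpriced → cash-and-carry (borrow at r, buy the stock and collect the dividends, short the forward).
Profit at T = |F_mkt − F*| = |564.92 − 558.5996| = CHF 6.32 per share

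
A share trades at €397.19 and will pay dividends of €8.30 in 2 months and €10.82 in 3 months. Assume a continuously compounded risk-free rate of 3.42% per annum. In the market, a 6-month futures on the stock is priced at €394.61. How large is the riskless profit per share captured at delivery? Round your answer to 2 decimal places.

€9.88 per share

PV(dividends) I = 8.30·e^(−0.0342·2/12) + 10.82·e^(−0.0342·3/12) = 18.9807
Fair futures F* = (S − I)·e^(rT) = (397.19 − 18.9807)·e^0.017100 = 378.2093 × 1.017247 = 384.7323
Market €394.61 > fair 384.7323: forward overpriced → cash-and-carry (borrow at r, buy the stock and collect the dividends, short the forward).
Profit at T = |F_mkt − F*| = |394.61 − 384.7323| = €9.88 per share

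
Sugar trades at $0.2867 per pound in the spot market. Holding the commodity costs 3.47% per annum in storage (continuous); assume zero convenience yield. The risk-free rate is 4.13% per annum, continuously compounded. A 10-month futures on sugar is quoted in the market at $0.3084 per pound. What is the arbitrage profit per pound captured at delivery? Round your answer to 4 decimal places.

Fair futures: F* = S·e^(carry·T), with carry = (r + u) = 0.0413 + 0.0347 = 0.0760
F* = 0.2867 · e^(0.0760 × 10/12) = 0.2867 · e^0.063333 = 0.2867 × 1.065382 = $0.3054
Market $0.3084 > fair $0.3054: forward overpriced → cash-and-carry (buy spot, short the forward).
At maturity, profit = |F_mkt − F*| = |0.3084 − 0.3054| = $0.0030 per pound

$0.0030 per pound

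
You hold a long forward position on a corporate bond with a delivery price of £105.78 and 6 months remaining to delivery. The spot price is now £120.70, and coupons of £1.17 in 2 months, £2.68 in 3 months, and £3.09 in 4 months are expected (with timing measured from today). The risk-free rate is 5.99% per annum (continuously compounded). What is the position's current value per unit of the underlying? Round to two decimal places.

£11.21

PV(remaining coupons) I = 1.17·e^(−0.0599·2/12) + 2.68·e^(−0.0599·3/12) + 3.09·e^(−0.0599·4/12) = 6.8275
Current forward F = (S − I)·e^(rT) = (120.70 − 6.8275)·e^(0.0599·6/12) = 113.8725 × 1.030403 = 117.3346
Value (long) = (F − K)·e^(−rT) = (117.3346 − 105.78) × 0.970494 = 11.2137
Value = £11.21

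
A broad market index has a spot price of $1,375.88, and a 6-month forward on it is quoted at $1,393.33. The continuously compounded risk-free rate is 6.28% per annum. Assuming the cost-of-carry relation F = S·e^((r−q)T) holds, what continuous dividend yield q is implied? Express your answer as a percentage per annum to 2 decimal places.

From F = S·e^((r−q)T): (r − q) = ln(F/S)/T
ln(1393.33/1375.88) = ln(1.012683) = 0.012603
(r − q) = 0.012603 / (6/12) = 0.025206
q = r − ln(F/S)/T = 0.0628 − 0.025206 = 0.037594
q = 3.76%

3.76%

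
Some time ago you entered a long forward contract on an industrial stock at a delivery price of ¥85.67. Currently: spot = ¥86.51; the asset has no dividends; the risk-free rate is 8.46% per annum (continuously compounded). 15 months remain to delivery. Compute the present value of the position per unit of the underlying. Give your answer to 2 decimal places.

Current fair forward for the remaining 15 months: F = S·e^(r·T), r = 0.0846
F = 86.51 · e^(0.0846 × 15/12) = 86.51 × 1.111544 = 96.1597
Value of long forward = (F − K)·e^(−rT) = (96.1597 − 85.67) · e^(−0.0846·15/12)
= 10.4897 × 0.899650 = 9.44

¥9.44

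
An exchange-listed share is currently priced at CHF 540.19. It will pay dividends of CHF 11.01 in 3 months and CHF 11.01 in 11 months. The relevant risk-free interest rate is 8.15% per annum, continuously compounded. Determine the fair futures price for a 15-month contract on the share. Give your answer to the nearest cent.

CHF 574.86

PV(dividends) I = 11.01·e^(−0.0815·3/12) + 11.01·e^(−0.0815·11/12)
I = 10.7879 + 10.2174 = 21.0053
F = (S − I)·e^(rT) = (540.19 − 21.0053) · e^(0.0815·15/12)
= 519.1847 · e^0.101875 = 519.1847 × 1.107245 = CHF 574.86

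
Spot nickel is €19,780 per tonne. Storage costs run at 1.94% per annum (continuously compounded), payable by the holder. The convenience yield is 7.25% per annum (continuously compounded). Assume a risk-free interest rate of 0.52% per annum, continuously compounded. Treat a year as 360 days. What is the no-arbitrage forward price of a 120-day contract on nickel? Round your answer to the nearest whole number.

Net carry = r + u − y = 0.0052 + 0.0194 − 0.0725 = -0.0479
F = S·e^((r+u−y)T) = 19780 · e^(-0.0479 × 120/360) = 19780 · e^-0.015967
= 19780 × 0.984160 = €19,467 per tonne

€19,467 per tonne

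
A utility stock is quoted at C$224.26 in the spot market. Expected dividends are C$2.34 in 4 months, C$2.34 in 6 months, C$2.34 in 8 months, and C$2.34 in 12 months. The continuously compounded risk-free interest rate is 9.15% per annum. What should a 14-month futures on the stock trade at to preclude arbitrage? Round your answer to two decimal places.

PV(dividends) I = 2.34·e^(−0.0915·4/12) + 2.34·e^(−0.0915·6/12) + 2.34·e^(−0.0915·8/12) + 2.34·e^(−0.0915·12/12)
I = 2.2697 + 2.2354 + 2.2015 + 2.1354 = 8.8420
F = (S − I)·e^(rT) = (224.26 − 8.8420) · e^(0.0915·14/12)
= 215.4180 · e^0.106750 = 215.4180 × 1.112656 = C$239.69

C$239.69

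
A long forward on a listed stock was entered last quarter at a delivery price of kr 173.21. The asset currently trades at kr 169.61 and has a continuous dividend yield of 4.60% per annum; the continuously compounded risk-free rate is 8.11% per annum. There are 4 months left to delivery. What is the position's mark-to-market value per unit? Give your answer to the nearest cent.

Current fair forward for the remaining 4 months: F = S·e^((r − q)·T), (r − q) = 0.0811 − 0.0460 = 0.0351
F = 169.61 · e^(0.0351 × 4/12) = 169.61 × 1.011769 = 171.6061
Value of long forward = (F − K)·e^(−rT) = (171.6061 − 173.21) · e^(−0.0811·4/12)
= -1.6039 × 0.973329 = -1.56

-kr 1.56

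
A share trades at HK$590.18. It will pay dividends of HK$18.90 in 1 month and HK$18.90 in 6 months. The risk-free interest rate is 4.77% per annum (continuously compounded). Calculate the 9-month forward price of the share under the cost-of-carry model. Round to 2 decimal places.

PV(dividends) I = 18.90·e^(−0.0477·1/12) + 18.90·e^(−0.0477·6/12)
I = 18.8250 + 18.4546 = 37.2796
F = (S − I)·e^(rT) = (590.18 − 37.2796) · e^(0.0477·9/12)
= 552.9004 · e^0.035775 = 552.9004 × 1.036423 = HK$573.04

HK$573.04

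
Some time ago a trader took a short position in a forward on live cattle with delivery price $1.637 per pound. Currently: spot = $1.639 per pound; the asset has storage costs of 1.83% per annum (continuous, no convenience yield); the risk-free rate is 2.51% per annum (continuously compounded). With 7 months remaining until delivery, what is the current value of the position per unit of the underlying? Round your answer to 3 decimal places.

-$0.043 per pound

Current fair forward for the remaining 7 months: F = S·e^((r + u)·T), (r + u) = 0.0251 + 0.0183 = 0.0434
F = 1.639 · e^(0.0434 × 7/12) = 1.639 × 1.025640 = 1.6810
Value of long forward = (F − K)·e^(−rT) = (1.6810 − 1.637) · e^(−0.0251·7/12)
= 0.0440 × 0.985465 = 0.043
Short position value = −(long value) = -$0.043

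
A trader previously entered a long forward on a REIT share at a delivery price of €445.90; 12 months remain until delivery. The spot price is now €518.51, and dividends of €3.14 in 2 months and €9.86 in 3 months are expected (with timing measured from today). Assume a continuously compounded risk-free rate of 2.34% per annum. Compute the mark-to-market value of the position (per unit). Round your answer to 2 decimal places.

€69.99

PV(remaining dividends) I = 3.14·e^(−0.0234·2/12) + 9.86·e^(−0.0234·3/12) = 12.9303
Current forward F = (S − I)·e^(rT) = (518.51 − 12.9303)·e^(0.0234·12/12) = 505.5797 × 1.023676 = 517.5498
Value (long) = (F − K)·e^(−rT) = (517.5498 − 445.90) × 0.976872 = 69.9927
Value = €69.99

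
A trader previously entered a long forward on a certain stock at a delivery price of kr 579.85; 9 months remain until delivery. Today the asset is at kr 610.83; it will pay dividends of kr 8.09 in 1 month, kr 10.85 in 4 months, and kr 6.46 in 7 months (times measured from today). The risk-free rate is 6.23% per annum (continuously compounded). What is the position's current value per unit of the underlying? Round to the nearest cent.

PV(remaining dividends) I = 8.09·e^(−0.0623·1/12) + 10.85·e^(−0.0623·4/12) + 6.46·e^(−0.0623·7/12) = 24.9046
Current forward F = (S − I)·e^(rT) = (610.83 − 24.9046)·e^(0.0623·9/12) = 585.9254 × 1.047834 = 613.9526
Value (long) = (F − K)·e^(−rT) = (613.9526 − 579.85) × 0.954350 = 32.5458
Value = kr 32.55

kr 32.55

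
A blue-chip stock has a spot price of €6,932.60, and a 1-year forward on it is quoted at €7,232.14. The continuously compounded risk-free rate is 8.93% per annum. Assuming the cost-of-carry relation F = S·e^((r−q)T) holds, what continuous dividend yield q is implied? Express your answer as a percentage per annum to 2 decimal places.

4.70%

From F = S·e^((r−q)T): (r − q) = ln(F/S)/T
ln(7232.14/6932.60) = ln(1.043207) = 0.042300
(r − q) = 0.042300 / (1) = 0.042300
q = r − ln(F/S)/T = 0.0893 − 0.042300 = 0.047000
q = 4.70%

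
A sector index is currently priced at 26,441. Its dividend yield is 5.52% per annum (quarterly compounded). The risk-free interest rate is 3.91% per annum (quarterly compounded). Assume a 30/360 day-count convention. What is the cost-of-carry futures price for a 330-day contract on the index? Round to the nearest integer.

26,058

F = S · (1+r/4)^(4T) / (1+q/4)^(4T)
= 26441 × 1.036311 / 1.051538 = 26441 × 0.985519
F = 26,058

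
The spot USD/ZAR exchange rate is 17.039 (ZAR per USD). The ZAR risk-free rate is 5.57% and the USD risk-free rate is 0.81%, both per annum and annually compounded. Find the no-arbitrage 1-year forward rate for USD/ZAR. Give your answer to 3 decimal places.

17.844

By covered interest parity, F = S · (1+r_ZAR)^T / (1+r_USD)^T
= 17.039 × 1.055700 / 1.008100 = 17.039 × 1.047218
F = 17.844 ZAR per USD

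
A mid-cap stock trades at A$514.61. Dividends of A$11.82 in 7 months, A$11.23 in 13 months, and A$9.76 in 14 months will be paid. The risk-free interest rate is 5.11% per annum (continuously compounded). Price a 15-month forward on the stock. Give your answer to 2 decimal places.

A$515.20

PV(dividends) I = 11.82·e^(−0.0511·7/12) + 11.23·e^(−0.0511·13/12) + 9.76·e^(−0.0511·14/12)
I = 11.4729 + 10.6252 + 9.1951 = 31.2932
F = (S − I)·e^(rT) = (514.61 − 31.2932) · e^(0.0511·15/12)
= 483.3168 · e^0.063875 = 483.3168 × 1.065959 = A$515.20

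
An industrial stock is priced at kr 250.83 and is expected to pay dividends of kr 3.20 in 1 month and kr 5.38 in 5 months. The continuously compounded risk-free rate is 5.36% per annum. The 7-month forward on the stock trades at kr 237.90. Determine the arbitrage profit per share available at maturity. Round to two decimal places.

kr 12.18 per share

PV(dividends) I = 3.20·e^(−0.0536·1/12) + 5.38·e^(−0.0536·5/12) = 8.4469
Fair forward F* = (S − I)·e^(rT) = (250.83 − 8.4469)·e^0.031267 = 242.3831 × 1.031761 = 250.0814
Market kr 237.90 < fair 250.0814: forward underpriced → reverse cash-and-carry (short the stock, invest proceeds at r, pay the dividends, go long the forward).
Profit at T = |F_mkt − F*| = |237.90 − 250.0814| = kr 12.18 per share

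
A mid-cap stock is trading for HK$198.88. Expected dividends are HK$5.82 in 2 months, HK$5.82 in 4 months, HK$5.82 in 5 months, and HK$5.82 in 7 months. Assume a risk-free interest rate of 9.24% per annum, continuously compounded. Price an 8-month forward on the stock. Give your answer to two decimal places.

PV(dividends) I = 5.82·e^(−0.0924·2/12) + 5.82·e^(−0.0924·4/12) + 5.82·e^(−0.0924·5/12) + 5.82·e^(−0.0924·7/12)
I = 5.7311 + 5.6435 + 5.6002 + 5.5146 = 22.4894
F = (S − I)·e^(rT) = (198.88 − 22.4894) · e^(0.0924·8/12)
= 176.3906 · e^0.061600 = 176.3906 × 1.063537 = HK$187.60

HK$187.60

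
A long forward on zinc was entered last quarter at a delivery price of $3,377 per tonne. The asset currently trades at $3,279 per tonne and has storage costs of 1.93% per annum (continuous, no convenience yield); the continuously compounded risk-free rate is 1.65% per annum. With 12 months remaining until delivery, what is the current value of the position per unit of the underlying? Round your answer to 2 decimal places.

$21.16 per tonne

Current fair forward for the remaining 12 months: F = S·e^((r + u)·T), (r + u) = 0.0165 + 0.0193 = 0.0358
F = 3279 · e^(0.0358 × 12/12) = 3279 × 1.03644854 = 3398.5148
Value of long forward = (F − K)·e^(−rT) = (3398.5148 − 3377) · e^(−0.0165·12/12)
= 21.5148 × 0.98363538 = 21.16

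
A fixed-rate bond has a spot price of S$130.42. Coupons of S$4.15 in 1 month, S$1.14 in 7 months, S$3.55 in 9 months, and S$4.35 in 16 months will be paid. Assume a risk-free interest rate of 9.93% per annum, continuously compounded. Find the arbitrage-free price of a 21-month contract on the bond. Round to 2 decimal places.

PV(coupons) I = 4.15·e^(−0.0993·1/12) + 1.14·e^(−0.0993·7/12) + 3.55·e^(−0.0993·9/12) + 4.35·e^(−0.0993·16/12)
I = 4.1158 + 1.0758 + 3.2952 + 3.8106 = 12.2974
F = (S − I)·e^(rT) = (130.42 − 12.2974) · e^(0.0993·21/12)
= 118.1226 · e^0.173775 = 118.1226 × 1.189788 = S$140.54

S$140.54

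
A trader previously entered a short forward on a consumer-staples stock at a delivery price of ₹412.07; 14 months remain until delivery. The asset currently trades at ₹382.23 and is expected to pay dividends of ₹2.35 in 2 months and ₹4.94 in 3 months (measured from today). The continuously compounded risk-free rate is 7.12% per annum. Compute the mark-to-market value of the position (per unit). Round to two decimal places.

₹4.17

PV(remaining dividends) I = 2.35·e^(−0.0712·2/12) + 4.94·e^(−0.0712·3/12) = 7.1751
Current forward F = (S − I)·e^(rT) = (382.23 − 7.1751)·e^(0.0712·14/12) = 375.0549 × 1.086614 = 407.5399
Value (long) = (F − K)·e^(−rT) = (407.5399 − 412.07) × 0.920290 = -4.1690
Short position value = −(long value) = ₹4.17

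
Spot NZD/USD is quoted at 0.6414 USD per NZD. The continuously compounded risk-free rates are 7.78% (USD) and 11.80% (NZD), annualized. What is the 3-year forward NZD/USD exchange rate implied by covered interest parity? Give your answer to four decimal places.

0.5685

F = S·e^((r_USD − r_NZD)T) = 0.6414 · e^((0.0778 − 0.1180) × 3)
= 0.6414 · e^-0.120600 = 0.6414 × 0.886388
F = 0.5685 USD per NZD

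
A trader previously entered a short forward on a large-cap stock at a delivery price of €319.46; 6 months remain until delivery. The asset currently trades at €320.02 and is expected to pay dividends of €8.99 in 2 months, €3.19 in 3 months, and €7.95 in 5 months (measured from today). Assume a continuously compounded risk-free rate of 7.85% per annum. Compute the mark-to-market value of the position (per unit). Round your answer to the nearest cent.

PV(remaining dividends) I = 8.99·e^(−0.0785·2/12) + 3.19·e^(−0.0785·3/12) + 7.95·e^(−0.0785·5/12) = 19.6953
Current forward F = (S − I)·e^(rT) = (320.02 − 19.6953)·e^(0.0785·6/12) = 300.3247 × 1.040030 = 312.3467
Value (long) = (F − K)·e^(−rT) = (312.3467 − 319.46) × 0.961510 = -6.8395
Short position value = −(long value) = €6.84

€6.84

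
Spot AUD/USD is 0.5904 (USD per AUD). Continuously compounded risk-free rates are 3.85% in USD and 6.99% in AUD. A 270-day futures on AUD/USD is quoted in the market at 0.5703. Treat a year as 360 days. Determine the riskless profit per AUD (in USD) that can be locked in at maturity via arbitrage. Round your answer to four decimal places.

Fair futures: F* = S·e^(carry·T), with carry = (r_USD − r_AUD) = 0.0385 − 0.0699 = -0.0314
F* = 0.5904 · e^(-0.0314 × 270/360) = 0.5904 · e^-0.023550 = 0.5904 × 0.976725 = 0.5767
Market 0.5703 < fair 0.5767: forward underpriced → reverse cash-and-carry (short spot, go long the forward).
At maturity, profit = |F_mkt − F*| = |0.5703 − 0.5767| = 0.0064 per AUD (in USD)

0.0064 per AUD (in USD)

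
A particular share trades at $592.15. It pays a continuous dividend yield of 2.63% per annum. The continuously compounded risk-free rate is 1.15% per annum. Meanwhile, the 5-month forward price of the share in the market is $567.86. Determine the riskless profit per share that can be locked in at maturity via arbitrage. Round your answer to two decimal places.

Fair forward: F* = S·e^(carry·T), with carry = (r − q) = 0.0115 − 0.0263 = -0.0148
F* = 592.15 · e^(-0.0148 × 5/12) = 592.15 · e^-0.006167 = 592.15 × 0.993852 = $588.5095
Market $567.86 < fair $588.5095: forward underpriced → reverse cash-and-carry (short spot, go long the forward).
At maturity, profit = |F_mkt − F*| = |567.86 − 588.5095| = $20.65 per share

$20.65 per share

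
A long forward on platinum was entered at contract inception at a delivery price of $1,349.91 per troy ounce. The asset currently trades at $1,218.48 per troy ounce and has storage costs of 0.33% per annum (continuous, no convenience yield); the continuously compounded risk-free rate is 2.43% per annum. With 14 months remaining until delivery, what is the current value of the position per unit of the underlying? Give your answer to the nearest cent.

-$89.00 per troy ounce

Current fair forward for the remaining 14 months: F = S·e^((r + u)·T), (r + u) = 0.0243 + 0.0033 = 0.0276
F = 1218.48 · e^(0.0276 × 14/12) = 1218.48 × 1.03272403 = 1258.3536
Value of long forward = (F − K)·e^(−rT) = (1258.3536 − 1349.91) · e^(−0.0243·14/12)
= -91.5564 × 0.97204809 = -89.00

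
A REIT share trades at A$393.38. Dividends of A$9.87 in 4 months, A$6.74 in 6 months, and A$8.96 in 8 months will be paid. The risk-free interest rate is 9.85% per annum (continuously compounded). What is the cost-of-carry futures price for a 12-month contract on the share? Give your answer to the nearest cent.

A$407.22

PV(dividends) I = 9.87·e^(−0.0985·4/12) + 6.74·e^(−0.0985·6/12) + 8.96·e^(−0.0985·8/12)
I = 9.5512 + 6.4161 + 8.3905 = 24.3578
F = (S − I)·e^(rT) = (393.38 − 24.3578) · e^(0.0985·12/12)
= 369.0222 · e^0.098500 = 369.0222 × 1.103514 = A$407.22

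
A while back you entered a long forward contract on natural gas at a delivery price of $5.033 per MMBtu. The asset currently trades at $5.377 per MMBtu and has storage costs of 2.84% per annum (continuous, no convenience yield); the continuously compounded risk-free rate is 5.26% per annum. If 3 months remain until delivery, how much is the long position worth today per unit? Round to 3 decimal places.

Current fair forward for the remaining 3 months: F = S·e^((r + u)·T), (r + u) = 0.0526 + 0.0284 = 0.0810
F = 5.377 · e^(0.0810 × 3/12) = 5.377 × 1.020456 = 5.4870
Value of long forward = (F − K)·e^(−rT) = (5.4870 − 5.033) · e^(−0.0526·3/12)
= 0.4540 × 0.986936 = 0.448

$0.448 per MMBtu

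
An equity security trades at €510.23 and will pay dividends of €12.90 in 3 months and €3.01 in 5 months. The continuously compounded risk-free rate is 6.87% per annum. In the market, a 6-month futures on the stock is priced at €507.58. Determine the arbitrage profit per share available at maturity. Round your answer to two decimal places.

€4.33 per share

PV(dividends) I = 12.90·e^(−0.0687·3/12) + 3.01·e^(−0.0687·5/12) = 15.6054
Fair futures F* = (S − I)·e^(rT) = (510.23 − 15.6054)·e^0.034350 = 494.6246 × 1.034947 = 511.9102
Market €507.58 < fair 511.9102: forward underpriced → reverse cash-and-carry (short the stock, invest proceeds at r, pay the dividends, go long the forward).
Profit at T = |F_mkt − F*| = |507.58 − 511.9102| = €4.33 per share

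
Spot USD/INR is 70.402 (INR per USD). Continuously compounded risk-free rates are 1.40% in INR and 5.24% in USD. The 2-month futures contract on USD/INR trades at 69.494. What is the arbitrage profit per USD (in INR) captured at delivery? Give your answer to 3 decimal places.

0.459 per USD (in INR)

Fair futures: F* = S·e^(carry·T), with carry = (r_INR − r_USD) = 0.0140 − 0.0524 = -0.0384
F* = 70.402 · e^(-0.0384 × 2/12) = 70.402 · e^-0.006400 = 70.402 × 0.993620 = 69.9528
Market 69.494 < fair 69.9528: forward underpriced → reverse cash-and-carry (short spot, go long the forward).
At maturity, profit = |F_mkt − F*| = |69.494 − 69.9528| = 0.459 per USD (in INR)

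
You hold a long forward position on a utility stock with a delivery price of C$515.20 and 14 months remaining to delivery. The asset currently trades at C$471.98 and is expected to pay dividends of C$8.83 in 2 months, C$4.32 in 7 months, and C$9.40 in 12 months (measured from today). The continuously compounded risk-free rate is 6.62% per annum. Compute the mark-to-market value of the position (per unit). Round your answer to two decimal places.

PV(remaining dividends) I = 8.83·e^(−0.0662·2/12) + 4.32·e^(−0.0662·7/12) + 9.40·e^(−0.0662·12/12) = 21.6873
Current forward F = (S − I)·e^(rT) = (471.98 − 21.6873)·e^(0.0662·14/12) = 450.2927 × 1.080294 = 486.4485
Value (long) = (F − K)·e^(−rT) = (486.4485 − 515.20) × 0.925674 = -26.6145
Value = -C$26.61

-C$26.61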